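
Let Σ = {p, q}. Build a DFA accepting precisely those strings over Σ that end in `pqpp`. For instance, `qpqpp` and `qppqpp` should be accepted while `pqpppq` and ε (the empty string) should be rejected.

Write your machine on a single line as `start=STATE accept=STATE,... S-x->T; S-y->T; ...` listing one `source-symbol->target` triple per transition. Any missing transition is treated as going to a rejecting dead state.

start=s0; accept=s4; s0-p->s1; s0-q->s0; s1-p->s1; s1-q->s2; s2-p->s3; s2-q->s0; s3-p->s4; s3-q->s2; s4-p->s1; s4-q->s2

Let each state record the length of the longest suffix of the input read so far that is also a prefix of `pqpp`. s1 means the last symbol is `p`; s2 means the last 2 symbols are `pq`; s3 means the last 3 symbols are `pqp`; s4 means the last 4 symbols are `pqpp`. Accept only at s4, where the string currently ends in `pqpp`.
A 5-state machine:
        p   q  
>  s0   s1  s0 
   s1   s1  s2 
   s2   s3  s0 
   s3   s4  s2 
 * s4   s1  s2 
(> = start, * = accepting)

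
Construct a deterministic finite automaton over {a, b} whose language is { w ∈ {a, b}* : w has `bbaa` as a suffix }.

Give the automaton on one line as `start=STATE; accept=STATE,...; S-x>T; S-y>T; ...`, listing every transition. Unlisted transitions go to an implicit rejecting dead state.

start=q0; accept=q4; q0-a>q0; q0-b>q1; q1-a>q0; q1-b>q2; q2-a>q3; q2-b>q2; q3-a>q4; q3-b>q1; q4-a>q0; q4-b>q1

Let each state record the length of the longest suffix of the input read so far that is also a prefix of `bbaa`. q1 means the last symbol is `b`; q2 means the last 2 symbols are `bb`; q3 means the last 3 symbols are `bba`; q4 means the last 4 symbols are `bbaa`. Accept only at q4, where the string currently ends in `bbaa`.
A 5-state machine:
        a   b  
>  q0   q0  q1 
   q1   q0  q2 
   q2   q3  q2 
   q3   q4  q1 
 * q4   q0  q1 
(> = start, * = accepting)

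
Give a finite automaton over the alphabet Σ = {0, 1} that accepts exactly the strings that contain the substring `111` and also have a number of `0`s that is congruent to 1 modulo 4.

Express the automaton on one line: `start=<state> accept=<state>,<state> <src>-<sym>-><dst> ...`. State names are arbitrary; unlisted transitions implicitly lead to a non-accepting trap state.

Run two small machines in parallel and take their product. One (4 states) tracks whether and how much of `111` has been seen; the other (4 states) tracks the count of `0`s modulo 4. Each combined state is a pair, one component from each; accept when both components accept.
       0  1 
>  A   B  C 
   B   D  E 
   C   B  F 
   D   G  H 
   E   D  I 
   F   B  J 
   G   A  K 
   H   G  L 
   I   D  M 
   J   M  J 
   K   A  N 
   L   G  O 
 * M   O  M 
   N   A  P 
   O   P  O 
   P   J  P 
(> = start, * = accepting)

start=A accept=M A-0->B A-1->C B-0->D B-1->E C-0->B C-1->F D-0->G D-1->H E-0->D E-1->I F-0->B F-1->J G-0->A G-1->K H-0->G H-1->L I-0->D I-1->M J-0->M J-1->J K-0->A K-1->N L-0->G L-1->O M-0->O M-1->M N-0->A N-1->P O-0->P O-1->O P-0->J P-1->P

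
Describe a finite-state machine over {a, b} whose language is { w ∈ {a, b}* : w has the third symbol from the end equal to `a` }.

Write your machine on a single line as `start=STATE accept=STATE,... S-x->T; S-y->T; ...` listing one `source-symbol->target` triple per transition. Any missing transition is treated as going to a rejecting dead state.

start=s0; accept=s7,s8,s9,s10; s0-a->s1; s0-b->s2; s1-a->s3; s1-b->s4; s2-a->s5; s2-b->s6; s3-a->s7; s3-b->s8; s4-a->s9; s4-b->s10; s5-a->s11; s5-b->s12; s6-a->s13; s6-b->s14; s7-a->s7; s7-b->s8; s8-a->s9; s8-b->s10; s9-a->s11; s9-b->s12; s10-a->s13; s10-b->s14; s11-a->s7; s11-b->s8; s12-a->s9; s12-b->s10; s13-a->s11; s13-b->s12; s14-a->s13; s14-b->s14

Because acceptance depends on a position counted from the end, the machine has to buffer the most recent 3 symbols. Make each state the string of the last up-to-3 symbols read; on input `x` shift the window left and append `x`. Accept when the buffered window has length 3 and begins with `a`.
With 15 states:
          a    b  
>  s0     s1   s2 
   s1     s3   s4 
   s2     s5   s6 
   s3     s7   s8 
   s4     s9  s10 
   s5    s11  s12 
   s6    s13  s14 
 * s7     s7   s8 
 * s8     s9  s10 
 * s9    s11  s12 
 * s10   s13  s14 
   s11    s7   s8 
   s12    s9  s10 
   s13   s11  s12 
   s14   s13  s14 
(> = start, * = accepting)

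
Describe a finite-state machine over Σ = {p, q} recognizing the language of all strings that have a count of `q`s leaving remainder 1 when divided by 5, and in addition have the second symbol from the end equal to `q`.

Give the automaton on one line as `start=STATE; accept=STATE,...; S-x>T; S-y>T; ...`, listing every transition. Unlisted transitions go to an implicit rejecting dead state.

Run two small machines in parallel and take their product. The first has 5 states tracking the count of `q`s modulo 5; the second has 7 states tracking the last 2 symbols read. A product state is a pair (one from each), accepting exactly when both do.
          p    q  
>  S0     S1   S2 
   S1     S3   S4 
   S2     S5   S6 
   S3     S3   S4 
   S4     S5   S6 
 * S5     S7   S8 
   S6     S9  S10 
   S7     S7   S8 
   S8     S9  S10 
   S9    S11  S12 
   S10   S13  S14 
   S11   S11  S12 
   S12   S13  S14 
   S13   S15  S16 
   S14   S17  S18 
   S15   S15  S16 
   S16   S17  S18 
   S17   S19  S20 
   S18   S21  S22 
   S19   S19  S20 
   S20   S21  S22 
   S21    S3   S4 
 * S22    S5   S6 
(> = start, * = accepting)

start=S0; accept=S5,S22; S0-p>S1; S0-q>S2; S1-p>S3; S1-q>S4; S2-p>S5; S2-q>S6; S3-p>S3; S3-q>S4; S4-p>S5; S4-q>S6; S5-p>S7; S5-q>S8; S6-p>S9; S6-q>S10; S7-p>S7; S7-q>S8; S8-p>S9; S8-q>S10; S9-p>S11; S9-q>S12; S10-p>S13; S10-q>S14; S11-p>S11; S11-q>S12; S12-p>S13; S12-q>S14; S13-p>S15; S13-q>S16; S14-p>S17; S14-q>S18; S15-p>S15; S15-q>S16; S16-p>S17; S16-q>S18; S17-p>S19; S17-q>S20; S18-p>S21; S18-q>S22; S19-p>S19; S19-q>S20; S20-p>S21; S20-q>S22; S21-p>S3; S21-q>S4; S22-p>S5; S22-q>S6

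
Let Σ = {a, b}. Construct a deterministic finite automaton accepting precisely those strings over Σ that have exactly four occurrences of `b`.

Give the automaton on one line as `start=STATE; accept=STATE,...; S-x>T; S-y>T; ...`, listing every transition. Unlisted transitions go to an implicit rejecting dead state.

start=S0; accept=S4; S0-a>S0; S0-b>S1; S1-a>S1; S1-b>S2; S2-a>S2; S2-b>S3; S3-a>S3; S3-b>S4; S4-a>S4; S4-b>S5; S5-a>S5; S5-b>S5

Only the number of `b`s matters, and only up to 5. Make a chain S0 → S1 → S2 → S3 → S4 → S5 advanced by each `b` (with S5 absorbing); every other symbol self-loops. The accepting set is {S4}.
A 6-state machine:
        a   b  
>  S0   S0  S1 
   S1   S1  S2 
   S2   S2  S3 
   S3   S3  S4 
 * S4   S4  S5 
   S5   S5  S5 
(> = start, * = accepting)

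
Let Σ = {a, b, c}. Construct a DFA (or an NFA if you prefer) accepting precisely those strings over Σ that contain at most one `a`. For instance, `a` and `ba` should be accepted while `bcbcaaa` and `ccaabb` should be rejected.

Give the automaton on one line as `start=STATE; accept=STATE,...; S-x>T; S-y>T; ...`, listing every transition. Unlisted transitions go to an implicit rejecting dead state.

start=s0; accept=s0,s1; s0-a>s1; s0-b>s0; s0-c>s0; s1-a>s2; s1-b>s1; s1-c>s1; s2-a>s2; s2-b>s2; s2-c>s2

Only the number of `a`s matters, and only up to 2. Make a chain s0 → s1 → s2 advanced by each `a` (with s2 absorbing); every other symbol self-loops. The accepting set is {s0, s1}.
3 states suffice.
        a   b   c  
>* s0   s1  s0  s0 
 * s1   s2  s1  s1 
   s2   s2  s2  s2 
(> = start, * = accepting)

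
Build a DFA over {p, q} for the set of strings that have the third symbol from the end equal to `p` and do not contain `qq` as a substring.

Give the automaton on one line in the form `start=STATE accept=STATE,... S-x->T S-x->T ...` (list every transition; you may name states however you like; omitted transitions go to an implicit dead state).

Run two small machines in parallel and take their product. One (15 states) tracks the last 3 symbols read; the other (3 states) tracks partial matches of the forbidden pattern `qq`. Each combined state is a pair, one component from each; accept when both components accept. After merging equivalent states the machine shrinks.
With 9 states:
        p   q  
>  s0   s1  s2 
   s1   s3  s4 
   s2   s1  s5 
   s3   s6  s7 
   s4   s8  s5 
   s5   s5  s5 
 * s6   s6  s7 
 * s7   s8  s5 
 * s8   s3  s4 
(> = start, * = accepting)

start=s0 accept=s6,s7,s8 s0-p->s1 s0-q->s2 s1-p->s3 s1-q->s4 s2-p->s1 s2-q->s5 s3-p->s6 s3-q->s7 s4-p->s8 s4-q->s5 s5-p->s5 s5-q->s5 s6-p->s6 s6-q->s7 s7-p->s8 s7-q->s5 s8-p->s3 s8-q->s4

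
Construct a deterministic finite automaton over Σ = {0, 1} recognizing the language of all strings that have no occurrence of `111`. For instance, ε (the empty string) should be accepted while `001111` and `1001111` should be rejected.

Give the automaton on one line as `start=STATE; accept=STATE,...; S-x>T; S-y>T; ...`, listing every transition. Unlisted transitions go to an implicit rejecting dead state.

Track partial matches of the forbidden pattern `111`. State S3 is a dead state reached once `111` has occurred; every other state accepts. S0 means no part of `111` is currently matched.
A 4-state machine:
        0   1  
>* S0   S0  S1 
 * S1   S0  S2 
 * S2   S0  S3 
   S3   S3  S3 
(> = start, * = accepting)

start=S0; accept=S0,S1,S2; S0-0>S0; S0-1>S1; S1-0>S0; S1-1>S2; S2-0>S0; S2-1>S3; S3-0>S3; S3-1>S3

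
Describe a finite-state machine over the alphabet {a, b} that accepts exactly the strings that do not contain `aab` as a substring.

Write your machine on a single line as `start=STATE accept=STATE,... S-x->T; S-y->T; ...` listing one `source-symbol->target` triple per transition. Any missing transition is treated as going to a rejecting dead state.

This is the complement of 'contains `aab`'. Use the same substring-matching states — S0 through S3 holding how much of `aab` has just been matched — but flip the accepting set: everything except the trap S3 accepts.
With 4 states:
        a   b  
>* S0   S1  S0 
 * S1   S2  S0 
 * S2   S2  S3 
   S3   S3  S3 
(> = start, * = accepting)

start=S0; accept=S0,S1,S2; S0-a->S1; S0-b->S0; S1-a->S2; S1-b->S0; S2-a->S2; S2-b->S3; S3-a->S3; S3-b->S3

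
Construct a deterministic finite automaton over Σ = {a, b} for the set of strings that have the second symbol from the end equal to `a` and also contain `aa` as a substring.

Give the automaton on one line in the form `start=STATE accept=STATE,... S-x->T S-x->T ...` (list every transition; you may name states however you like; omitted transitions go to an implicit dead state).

Handle the two conditions separately and then intersect. The first has 7 states tracking the last 2 symbols read; the second has 3 states tracking whether and how much of `aa` has been seen. A product state is a pair (one from each), accepting exactly when both do. Equivalent product states are then merged.
        a   b  
>  q0   q1  q0 
   q1   q2  q0 
 * q2   q2  q3 
 * q3   q4  q5 
   q4   q2  q3 
   q5   q4  q5 
(> = start, * = accepting)

start=q0 accept=q2,q3 q0-a->q1 q0-b->q0 q1-a->q2 q1-b->q0 q2-a->q2 q2-b->q3 q3-a->q4 q3-b->q5 q4-a->q2 q4-b->q3 q5-a->q4 q5-b->q5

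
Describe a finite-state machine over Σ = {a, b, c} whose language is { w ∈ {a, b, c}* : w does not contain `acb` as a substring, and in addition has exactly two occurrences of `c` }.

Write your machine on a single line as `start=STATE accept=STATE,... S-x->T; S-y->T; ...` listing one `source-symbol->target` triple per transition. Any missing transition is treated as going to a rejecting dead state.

Build one automaton per condition and run them in lockstep. One (4 states) tracks partial matches of the forbidden pattern `acb`; the other (4 states) tracks the count of `c`s, saturating at 3. Each combined state is a pair, one component from each; accept when both components accept. After merging equivalent states the machine shrinks.
With 8 states:
        a   b   c  
>  S0   S1  S0  S2 
   S1   S1  S0  S3 
   S2   S4  S2  S5 
   S3   S4  S6  S5 
   S4   S4  S2  S7 
 * S5   S5  S5  S6 
   S6   S6  S6  S6 
 * S7   S5  S6  S6 
(> = start, * = accepting)

start=S0; accept=S5,S7; S0-a->S1; S0-b->S0; S0-c->S2; S1-a->S1; S1-b->S0; S1-c->S3; S2-a->S4; S2-b->S2; S2-c->S5; S3-a->S4; S3-b->S6; S3-c->S5; S4-a->S4; S4-b->S2; S4-c->S7; S5-a->S5; S5-b->S5; S5-c->S6; S6-a->S6; S6-b->S6; S6-c->S6; S7-a->S5; S7-b->S6; S7-c->S6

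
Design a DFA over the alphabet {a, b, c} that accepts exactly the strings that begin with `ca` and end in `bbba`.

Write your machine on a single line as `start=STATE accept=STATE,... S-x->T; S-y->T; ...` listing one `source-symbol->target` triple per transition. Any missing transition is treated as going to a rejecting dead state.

start=q0; accept=q7; q0-a->q1; q0-b->q1; q0-c->q2; q1-a->q1; q1-b->q1; q1-c->q1; q2-a->q3; q2-b->q1; q2-c->q1; q3-a->q3; q3-b->q4; q3-c->q3; q4-a->q3; q4-b->q5; q4-c->q3; q5-a->q3; q5-b->q6; q5-c->q3; q6-a->q7; q6-b->q6; q6-c->q3; q7-a->q3; q7-b->q4; q7-c->q3

Build one automaton per condition and run them in lockstep. The first has 4 states tracking whether the input so far still matches the prefix `ca`; the second has 5 states tracking how much of the suffix `bbba` has currently been matched. A product state is a pair (one from each), accepting exactly when both do. After merging equivalent states the machine shrinks.
8 states suffice.
        a   b   c  
>  q0   q1  q1  q2 
   q1   q1  q1  q1 
   q2   q3  q1  q1 
   q3   q3  q4  q3 
   q4   q3  q5  q3 
   q5   q3  q6  q3 
   q6   q7  q6  q3 
 * q7   q3  q4  q3 
(> = start, * = accepting)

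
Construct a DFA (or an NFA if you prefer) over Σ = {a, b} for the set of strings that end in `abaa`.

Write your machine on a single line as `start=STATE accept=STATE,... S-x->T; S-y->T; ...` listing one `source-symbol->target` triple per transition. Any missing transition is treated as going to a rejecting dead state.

Remember how much of `abaa` the current input suffix matches. State q0 means no match yet; q1 means the last symbol is `a`; q2 means the last 2 symbols are `ab`; q3 means the last 3 symbols are `aba`; q4 means the last 4 symbols are `abaa`. Only q4 accepts. On a mismatch, fall back to the longest proper suffix that is still a prefix of `abaa`.
With 5 states:
        a   b  
>  q0   q1  q0 
   q1   q1  q2 
   q2   q3  q0 
   q3   q4  q2 
 * q4   q1  q2 
(> = start, * = accepting)

start=q0; accept=q4; q0-a->q1; q0-b->q0; q1-a->q1; q1-b->q2; q2-a->q3; q2-b->q0; q3-a->q4; q3-b->q2; q4-a->q1; q4-b->q2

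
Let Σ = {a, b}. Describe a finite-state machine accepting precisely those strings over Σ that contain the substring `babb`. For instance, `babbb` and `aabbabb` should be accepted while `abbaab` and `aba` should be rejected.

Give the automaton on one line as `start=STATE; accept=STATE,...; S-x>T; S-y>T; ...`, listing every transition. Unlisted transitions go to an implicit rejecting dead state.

Track how much of `babb` has been matched so far: state q0 is no progress, q4 is the absorbing accept state reached once `babb` has occurred. Intermediate states record partial matches; on a mismatch, fall back to the longest reusable overlap.
5 states suffice.
        a   b  
>  q0   q0  q1 
   q1   q2  q1 
   q2   q0  q3 
   q3   q2  q4 
 * q4   q4  q4 
(> = start, * = accepting)

start=q0; accept=q4; q0-a>q0; q0-b>q1; q1-a>q2; q1-b>q1; q2-a>q0; q2-b>q3; q3-a>q2; q3-b>q4; q4-a>q4; q4-b>q4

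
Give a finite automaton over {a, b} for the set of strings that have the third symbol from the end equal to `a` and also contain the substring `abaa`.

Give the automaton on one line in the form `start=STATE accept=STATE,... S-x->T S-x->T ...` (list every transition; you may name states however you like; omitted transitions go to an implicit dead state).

start=s0 accept=s5,s6,s7,s8 s0-a->s1 s0-b->s0 s1-a->s1 s1-b->s2 s2-a->s3 s2-b->s0 s3-a->s4 s3-b->s2 s4-a->s5 s4-b->s6 s5-a->s5 s5-b->s6 s6-a->s7 s6-b->s8 s7-a->s4 s7-b->s9 s8-a->s10 s8-b->s11 s9-a->s7 s9-b->s8 s10-a->s4 s10-b->s9 s11-a->s10 s11-b->s11

Handle the two conditions separately and then intersect. The first has 15 states tracking the last 3 symbols read; the second has 5 states tracking whether and how much of `abaa` has been seen. A product state is a pair (one from each), accepting exactly when both do. Minimizing collapses redundant product states.
With 12 states:
          a    b  
>  s0     s1   s0 
   s1     s1   s2 
   s2     s3   s0 
   s3     s4   s2 
   s4     s5   s6 
 * s5     s5   s6 
 * s6     s7   s8 
 * s7     s4   s9 
 * s8    s10  s11 
   s9     s7   s8 
   s10    s4   s9 
   s11   s10  s11 
(> = start, * = accepting)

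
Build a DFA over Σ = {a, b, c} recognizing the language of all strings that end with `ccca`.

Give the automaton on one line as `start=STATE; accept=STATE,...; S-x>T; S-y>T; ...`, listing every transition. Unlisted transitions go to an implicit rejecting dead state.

start=q0; accept=q4; q0-a>q0; q0-b>q0; q0-c>q1; q1-a>q0; q1-b>q0; q1-c>q2; q2-a>q0; q2-b>q0; q2-c>q3; q3-a>q4; q3-b>q0; q3-c>q3; q4-a>q0; q4-b>q0; q4-c>q1

Remember how much of `ccca` the current input suffix matches. State q0 means no match yet; q1 means the last symbol is `c`; q2 means the last 2 symbols are `cc`; q3 means the last 3 symbols are `ccc`; q4 means the last 4 symbols are `ccca`. Only q4 accepts. On a mismatch, fall back to the longest proper suffix that is still a prefix of `ccca`.
With 5 states:
        a   b   c  
>  q0   q0  q0  q1 
   q1   q0  q0  q2 
   q2   q0  q0  q3 
   q3   q4  q0  q3 
 * q4   q0  q0  q1 
(> = start, * = accepting)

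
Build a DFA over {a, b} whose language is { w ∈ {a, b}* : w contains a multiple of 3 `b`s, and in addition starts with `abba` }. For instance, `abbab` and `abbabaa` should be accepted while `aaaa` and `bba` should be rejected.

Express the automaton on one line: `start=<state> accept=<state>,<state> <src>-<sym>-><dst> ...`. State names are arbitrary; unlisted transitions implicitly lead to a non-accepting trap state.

start=q0 accept=q8 q0-a->q1 q0-b->q2 q1-a->q3 q1-b->q4 q2-a->q2 q2-b->q5 q3-a->q3 q3-b->q2 q4-a->q2 q4-b->q6 q5-a->q5 q5-b->q3 q6-a->q7 q6-b->q3 q7-a->q7 q7-b->q8 q8-a->q8 q8-b->q9 q9-a->q9 q9-b->q7

Handle the two conditions separately and then intersect. One (3 states) tracks the count of `b`s modulo 3; the other (6 states) tracks whether the input so far still matches the prefix `abba`. Each combined state is a pair, one component from each; accept when both components accept.
With 10 states:
        a   b  
>  q0   q1  q2 
   q1   q3  q4 
   q2   q2  q5 
   q3   q3  q2 
   q4   q2  q6 
   q5   q5  q3 
   q6   q7  q3 
   q7   q7  q8 
 * q8   q8  q9 
   q9   q9  q7 
(> = start, * = accepting)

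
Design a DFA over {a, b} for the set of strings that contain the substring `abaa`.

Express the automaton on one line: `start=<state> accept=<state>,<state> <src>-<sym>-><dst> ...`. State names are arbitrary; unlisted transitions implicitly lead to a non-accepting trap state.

States q0..q3 record the length of the longest prefix of `abaa` that matches the current input suffix. Reaching q4 means `abaa` has been seen, and we stay there forever. Accept from q4.
        a   b  
>  q0   q1  q0 
   q1   q1  q2 
   q2   q3  q0 
   q3   q4  q2 
 * q4   q4  q4 
(> = start, * = accepting)

start=q0 accept=q4 q0-a->q1 q0-b->q0 q1-a->q1 q1-b->q2 q2-a->q3 q2-b->q0 q3-a->q4 q3-b->q2 q4-a->q4 q4-b->q4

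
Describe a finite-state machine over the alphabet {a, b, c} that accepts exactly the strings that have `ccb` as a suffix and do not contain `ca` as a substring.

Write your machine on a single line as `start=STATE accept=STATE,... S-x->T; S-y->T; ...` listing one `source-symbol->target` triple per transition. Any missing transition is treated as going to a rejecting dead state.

Handle the two conditions separately and then intersect. The first has 4 states tracking how much of the suffix `ccb` has currently been matched; the second has 3 states tracking partial matches of the forbidden pattern `ca`. A product state is a pair (one from each), accepting exactly when both do.
With 8 states:
        a   b   c  
>  s0   s0  s0  s1 
   s1   s2  s0  s3 
   s2   s2  s2  s4 
   s3   s2  s5  s3 
   s4   s2  s2  s6 
 * s5   s0  s0  s1 
   s6   s2  s7  s6 
   s7   s2  s2  s4 
(> = start, * = accepting)

start=s0; accept=s5; s0-a->s0; s0-b->s0; s0-c->s1; s1-a->s2; s1-b->s0; s1-c->s3; s2-a->s2; s2-b->s2; s2-c->s4; s3-a->s2; s3-b->s5; s3-c->s3; s4-a->s2; s4-b->s2; s4-c->s6; s5-a->s0; s5-b->s0; s5-c->s1; s6-a->s2; s6-b->s7; s6-c->s6; s7-a->s2; s7-b->s2; s7-c->s4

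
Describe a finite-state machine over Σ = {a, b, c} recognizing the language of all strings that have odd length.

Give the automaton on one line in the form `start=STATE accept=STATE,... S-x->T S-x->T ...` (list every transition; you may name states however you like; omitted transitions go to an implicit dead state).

start=q0 accept=q1 q0-a->q1 q0-b->q1 q0-c->q1 q1-a->q0 q1-b->q0 q1-c->q0

Count input length modulo 2: every symbol advances one step around the cycle q0 → q1 → q0. Accept at q1.
        a   b   c  
>  q0   q1  q1  q1 
 * q1   q0  q0  q0 
(> = start, * = accepting)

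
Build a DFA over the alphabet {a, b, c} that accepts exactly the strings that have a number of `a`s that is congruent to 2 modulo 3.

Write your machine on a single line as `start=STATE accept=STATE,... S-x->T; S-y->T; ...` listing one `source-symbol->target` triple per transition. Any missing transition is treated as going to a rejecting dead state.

Keep the running count of `a`s modulo 3: each `a` advances along the cycle S0 → S1 → S2 → S0 while other symbols loop. Accept at S2.
A 3-state machine:
        a   b   c  
>  S0   S1  S0  S0 
   S1   S2  S1  S1 
 * S2   S0  S2  S2 
(> = start, * = accepting)

start=S0; accept=S2; S0-a->S1; S0-b->S0; S0-c->S0; S1-a->S2; S1-b->S1; S1-c->S1; S2-a->S0; S2-b->S2; S2-c->S2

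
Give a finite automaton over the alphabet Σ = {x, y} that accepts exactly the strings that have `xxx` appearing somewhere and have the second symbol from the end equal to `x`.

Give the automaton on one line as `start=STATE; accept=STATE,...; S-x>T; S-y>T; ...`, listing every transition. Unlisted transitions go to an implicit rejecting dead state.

start=A; accept=D,E; A-x>B; A-y>A; B-x>C; B-y>A; C-x>D; C-y>A; D-x>D; D-y>E; E-x>F; E-y>G; F-x>D; F-y>E; G-x>F; G-y>G

Handle the two conditions separately and then intersect. The first has 4 states tracking whether and how much of `xxx` has been seen; the second has 7 states tracking the last 2 symbols read. A product state is a pair (one from each), accepting exactly when both do. Minimizing collapses redundant product states.
With 7 states:
       x  y 
>  A   B  A 
   B   C  A 
   C   D  A 
 * D   D  E 
 * E   F  G 
   F   D  E 
   G   F  G 
(> = start, * = accepting)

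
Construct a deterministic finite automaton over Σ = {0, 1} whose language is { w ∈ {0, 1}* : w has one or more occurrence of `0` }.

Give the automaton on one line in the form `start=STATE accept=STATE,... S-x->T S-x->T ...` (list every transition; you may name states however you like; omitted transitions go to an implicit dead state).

start=A accept=B,C A-0->B A-1->A B-0->C B-1->B C-0->C C-1->C

Count `0`s, saturating at 2: state A means no `0` yet, B means one `0` seen, C means more than one. Each `0` increments (capped at C); other symbols loop. Accept from {B, C}.
3 states suffice.
       0  1 
>  A   B  A 
 * B   C  B 
 * C   C  C 
(> = start, * = accepting)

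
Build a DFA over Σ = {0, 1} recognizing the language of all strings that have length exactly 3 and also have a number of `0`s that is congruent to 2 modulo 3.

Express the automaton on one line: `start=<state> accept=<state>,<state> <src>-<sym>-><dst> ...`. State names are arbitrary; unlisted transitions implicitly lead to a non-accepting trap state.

start=S0 accept=S6 S0-0->S1 S0-1->S2 S1-0->S3 S1-1->S4 S2-0->S4 S2-1->S5 S3-0->S5 S3-1->S6 S4-0->S6 S4-1->S5 S5-0->S5 S5-1->S5 S6-0->S5 S6-1->S5

Build one automaton per condition and run them in lockstep. The first has 5 states tracking the input length, saturating at 4; the second has 3 states tracking the count of `0`s modulo 3. A product state is a pair (one from each), accepting exactly when both do. After merging equivalent states the machine shrinks.
7 states suffice.
        0   1  
>  S0   S1  S2 
   S1   S3  S4 
   S2   S4  S5 
   S3   S5  S6 
   S4   S6  S5 
   S5   S5  S5 
 * S6   S5  S5 
(> = start, * = accepting)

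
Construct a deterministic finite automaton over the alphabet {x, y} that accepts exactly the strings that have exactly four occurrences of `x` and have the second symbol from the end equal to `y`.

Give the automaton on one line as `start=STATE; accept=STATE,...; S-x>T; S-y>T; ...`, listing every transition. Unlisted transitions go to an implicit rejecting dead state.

Build one automaton per condition and run them in lockstep. One (6 states) tracks the count of `x`s, saturating at 5; the other (7 states) tracks the last 2 symbols read. Each combined state is a pair, one component from each; accept when both components accept. Minimizing collapses redundant product states.
        x   y  
>  q0   q1  q0 
   q1   q2  q1 
   q2   q3  q2 
   q3   q4  q5 
   q4   q6  q7 
   q5   q8  q5 
   q6   q6  q6 
   q7   q6  q9 
 * q8   q6  q7 
 * q9   q6  q9 
(> = start, * = accepting)

start=q0; accept=q8,q9; q0-x>q1; q0-y>q0; q1-x>q2; q1-y>q1; q2-x>q3; q2-y>q2; q3-x>q4; q3-y>q5; q4-x>q6; q4-y>q7; q5-x>q8; q5-y>q5; q6-x>q6; q6-y>q6; q7-x>q6; q7-y>q9; q8-x>q6; q8-y>q7; q9-x>q6; q9-y>q9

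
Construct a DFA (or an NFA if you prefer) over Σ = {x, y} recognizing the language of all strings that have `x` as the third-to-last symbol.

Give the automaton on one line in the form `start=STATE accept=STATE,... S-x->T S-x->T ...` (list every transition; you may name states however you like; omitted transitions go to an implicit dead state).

Because acceptance depends on a position counted from the end, the machine has to buffer the most recent 3 symbols. Make each state the string of the last up-to-3 symbols read; on input `x` shift the window left and append `x`. Accept when the buffered window has length 3 and begins with `x`.
15 states suffice.
          x    y  
>  q0     q1   q2 
   q1     q3   q4 
   q2     q5   q6 
   q3     q7   q8 
   q4     q9  q10 
   q5    q11  q12 
   q6    q13  q14 
 * q7     q7   q8 
 * q8     q9  q10 
 * q9    q11  q12 
 * q10   q13  q14 
   q11    q7   q8 
   q12    q9  q10 
   q13   q11  q12 
   q14   q13  q14 
(> = start, * = accepting)

start=q0 accept=q7,q8,q9,q10 q0-x->q1 q0-y->q2 q1-x->q3 q1-y->q4 q2-x->q5 q2-y->q6 q3-x->q7 q3-y->q8 q4-x->q9 q4-y->q10 q5-x->q11 q5-y->q12 q6-x->q13 q6-y->q14 q7-x->q7 q7-y->q8 q8-x->q9 q8-y->q10 q9-x->q11 q9-y->q12 q10-x->q13 q10-y->q14 q11-x->q7 q11-y->q8 q12-x->q9 q12-y->q10 q13-x->q11 q13-y->q12 q14-x->q13 q14-y->q14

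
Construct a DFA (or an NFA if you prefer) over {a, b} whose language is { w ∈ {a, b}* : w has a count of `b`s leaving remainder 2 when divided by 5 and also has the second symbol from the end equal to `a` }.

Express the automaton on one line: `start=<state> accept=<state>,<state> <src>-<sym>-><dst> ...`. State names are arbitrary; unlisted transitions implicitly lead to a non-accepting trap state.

Run two small machines in parallel and take their product. The first has 5 states tracking the count of `b`s modulo 5; the second has 7 states tracking the last 2 symbols read. A product state is a pair (one from each), accepting exactly when both do. Minimizing collapses redundant product states.
With 9 states:
        a   b  
>  q0   q0  q1 
   q1   q2  q3 
   q2   q2  q4 
   q3   q5  q6 
 * q4   q5  q6 
   q5   q7  q6 
   q6   q6  q8 
 * q7   q7  q6 
   q8   q8  q0 
(> = start, * = accepting)

start=q0 accept=q4,q7 q0-a->q0 q0-b->q1 q1-a->q2 q1-b->q3 q2-a->q2 q2-b->q4 q3-a->q5 q3-b->q6 q4-a->q5 q4-b->q6 q5-a->q7 q5-b->q6 q6-a->q6 q6-b->q8 q7-a->q7 q7-b->q6 q8-a->q8 q8-b->q0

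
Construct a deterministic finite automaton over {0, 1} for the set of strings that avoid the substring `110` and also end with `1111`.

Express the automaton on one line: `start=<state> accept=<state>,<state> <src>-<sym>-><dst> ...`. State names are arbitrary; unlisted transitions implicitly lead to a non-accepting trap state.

Handle the two conditions separately and then intersect. The first has 4 states tracking partial matches of the forbidden pattern `110`; the second has 5 states tracking how much of the suffix `1111` has currently been matched. A product state is a pair (one from each), accepting exactly when both do. Minimizing collapses redundant product states.
        0   1  
>  s0   s0  s1 
   s1   s0  s2 
   s2   s3  s4 
   s3   s3  s3 
   s4   s3  s5 
 * s5   s3  s5 
(> = start, * = accepting)

start=s0 accept=s5 s0-0->s0 s0-1->s1 s1-0->s0 s1-1->s2 s2-0->s3 s2-1->s4 s3-0->s3 s3-1->s3 s4-0->s3 s4-1->s5 s5-0->s3 s5-1->s5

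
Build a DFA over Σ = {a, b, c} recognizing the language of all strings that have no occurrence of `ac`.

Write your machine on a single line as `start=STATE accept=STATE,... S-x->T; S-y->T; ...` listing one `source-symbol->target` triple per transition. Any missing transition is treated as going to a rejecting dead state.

start=q0; accept=q0,q1; q0-a->q1; q0-b->q0; q0-c->q0; q1-a->q1; q1-b->q0; q1-c->q2; q2-a->q2; q2-b->q2; q2-c->q2

This is the complement of 'contains `ac`'. Use the same substring-matching states — q0 through q2 holding how much of `ac` has just been matched — but flip the accepting set: everything except the trap q2 accepts.
A 3-state machine:
        a   b   c  
>* q0   q1  q0  q0 
 * q1   q1  q0  q2 
   q2   q2  q2  q2 
(> = start, * = accepting)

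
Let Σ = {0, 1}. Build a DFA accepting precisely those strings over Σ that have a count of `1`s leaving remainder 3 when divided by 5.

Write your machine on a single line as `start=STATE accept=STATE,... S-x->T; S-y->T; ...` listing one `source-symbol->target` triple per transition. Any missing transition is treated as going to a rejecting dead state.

start=A; accept=D; A-0->A; A-1->B; B-0->B; B-1->C; C-0->C; C-1->D; D-0->D; D-1->E; E-0->E; E-1->A

Keep the running count of `1`s modulo 5: each `1` advances along the cycle A → B → C → D → E → A while other symbols loop. Accept at D.
5 states suffice.
       0  1 
>  A   A  B 
   B   B  C 
   C   C  D 
 * D   D  E 
   E   E  A 
(> = start, * = accepting)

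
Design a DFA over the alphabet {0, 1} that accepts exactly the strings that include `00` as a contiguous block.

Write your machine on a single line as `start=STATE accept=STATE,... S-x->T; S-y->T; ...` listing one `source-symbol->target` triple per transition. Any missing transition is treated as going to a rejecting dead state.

start=q0; accept=q2; q0-0->q1; q0-1->q0; q1-0->q2; q1-1->q0; q2-0->q2; q2-1->q2

States q0..q1 record the length of the longest prefix of `00` that matches the current input suffix. Reaching q2 means `00` has been seen, and we stay there forever. Accept from q2.
A 3-state machine:
        0   1  
>  q0   q1  q0 
   q1   q2  q0 
 * q2   q2  q2 
(> = start, * = accepting)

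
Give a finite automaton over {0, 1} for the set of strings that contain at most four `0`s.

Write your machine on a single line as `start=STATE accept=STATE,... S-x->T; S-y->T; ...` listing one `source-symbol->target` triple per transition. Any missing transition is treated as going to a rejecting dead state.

Only the number of `0`s matters, and only up to 5. Make a chain S0 → S1 → S2 → S3 → S4 → S5 advanced by each `0` (with S5 absorbing); every other symbol self-loops. The accepting set is {S0, S1, S2, S3, S4}.
A 6-state machine:
        0   1  
>* S0   S1  S0 
 * S1   S2  S1 
 * S2   S3  S2 
 * S3   S4  S3 
 * S4   S5  S4 
   S5   S5  S5 
(> = start, * = accepting)

start=S0; accept=S0,S1,S2,S3,S4; S0-0->S1; S0-1->S0; S1-0->S2; S1-1->S1; S2-0->S3; S2-1->S2; S3-0->S4; S3-1->S3; S4-0->S5; S4-1->S4; S5-0->S5; S5-1->S5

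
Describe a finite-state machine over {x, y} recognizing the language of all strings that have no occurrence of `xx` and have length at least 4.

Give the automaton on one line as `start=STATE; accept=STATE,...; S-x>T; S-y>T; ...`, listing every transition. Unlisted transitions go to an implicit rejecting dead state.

Build one automaton per condition and run them in lockstep. The first has 3 states tracking partial matches of the forbidden pattern `xx`; the second has 6 states tracking the input length, saturating at 5. A product state is a pair (one from each), accepting exactly when both do.
A 15-state machine:
          x    y  
>  q0     q1   q2 
   q1     q3   q4 
   q2     q5   q4 
   q3     q6   q6 
   q4     q7   q8 
   q5     q6   q8 
   q6     q9   q9 
   q7     q9  q10 
   q8    q11  q10 
   q9    q12  q12 
 * q10   q13  q14 
 * q11   q12  q14 
   q12   q12  q12 
 * q13   q12  q14 
 * q14   q13  q14 
(> = start, * = accepting)

start=q0; accept=q10,q11,q13,q14; q0-x>q1; q0-y>q2; q1-x>q3; q1-y>q4; q2-x>q5; q2-y>q4; q3-x>q6; q3-y>q6; q4-x>q7; q4-y>q8; q5-x>q6; q5-y>q8; q6-x>q9; q6-y>q9; q7-x>q9; q7-y>q10; q8-x>q11; q8-y>q10; q9-x>q12; q9-y>q12; q10-x>q13; q10-y>q14; q11-x>q12; q11-y>q14; q12-x>q12; q12-y>q12; q13-x>q12; q13-y>q14; q14-x>q13; q14-y>q14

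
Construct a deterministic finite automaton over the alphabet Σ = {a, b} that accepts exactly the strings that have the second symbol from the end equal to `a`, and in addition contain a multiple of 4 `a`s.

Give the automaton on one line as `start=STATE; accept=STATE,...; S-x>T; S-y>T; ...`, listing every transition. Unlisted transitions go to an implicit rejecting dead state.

Build one automaton per condition and run them in lockstep. One (7 states) tracks the last 2 symbols read; the other (4 states) tracks the count of `a`s modulo 4. Each combined state is a pair, one component from each; accept when both components accept.
A 19-state machine:
          a    b  
>  q0     q1   q2 
   q1     q3   q4 
   q2     q5   q6 
   q3     q7   q8 
   q4     q9  q10 
   q5     q3   q4 
   q6     q5   q6 
   q7    q11  q12 
   q8    q13  q14 
   q9     q7   q8 
   q10    q9  q10 
 * q11   q15  q16 
   q12   q17  q18 
   q13   q11  q12 
   q14   q13  q14 
   q15    q3   q4 
 * q16    q5   q6 
   q17   q15  q16 
   q18   q17  q18 
(> = start, * = accepting)

start=q0; accept=q11,q16; q0-a>q1; q0-b>q2; q1-a>q3; q1-b>q4; q2-a>q5; q2-b>q6; q3-a>q7; q3-b>q8; q4-a>q9; q4-b>q10; q5-a>q3; q5-b>q4; q6-a>q5; q6-b>q6; q7-a>q11; q7-b>q12; q8-a>q13; q8-b>q14; q9-a>q7; q9-b>q8; q10-a>q9; q10-b>q10; q11-a>q15; q11-b>q16; q12-a>q17; q12-b>q18; q13-a>q11; q13-b>q12; q14-a>q13; q14-b>q14; q15-a>q3; q15-b>q4; q16-a>q5; q16-b>q6; q17-a>q15; q17-b>q16; q18-a>q17; q18-b>q18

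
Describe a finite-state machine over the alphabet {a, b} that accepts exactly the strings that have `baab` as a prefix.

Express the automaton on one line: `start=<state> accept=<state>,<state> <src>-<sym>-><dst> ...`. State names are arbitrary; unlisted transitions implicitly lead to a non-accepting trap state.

start=q0 accept=q4 q0-a->q5 q0-b->q1 q1-a->q2 q1-b->q5 q2-a->q3 q2-b->q5 q3-a->q5 q3-b->q4 q4-a->q4 q4-b->q4 q5-a->q5 q5-b->q5

Walk along `baab` while the input agrees: from q0 take `b` to q1, and so on. Any deviation drops to the rejecting sink q5. Once q4 is reached the prefix is confirmed and every continuation is accepted.
With 6 states:
        a   b  
>  q0   q5  q1 
   q1   q2  q5 
   q2   q3  q5 
   q3   q5  q4 
 * q4   q4  q4 
   q5   q5  q5 
(> = start, * = accepting)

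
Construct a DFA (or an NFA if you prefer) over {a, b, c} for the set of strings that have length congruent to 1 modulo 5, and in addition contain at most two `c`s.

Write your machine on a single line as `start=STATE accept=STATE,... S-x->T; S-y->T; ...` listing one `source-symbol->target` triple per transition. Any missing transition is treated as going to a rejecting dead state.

start=q0; accept=q1,q2,q17; q0-a->q1; q0-b->q1; q0-c->q2; q1-a->q3; q1-b->q3; q1-c->q4; q2-a->q4; q2-b->q4; q2-c->q5; q3-a->q6; q3-b->q6; q3-c->q7; q4-a->q7; q4-b->q7; q4-c->q8; q5-a->q8; q5-b->q8; q5-c->q9; q6-a->q10; q6-b->q10; q6-c->q11; q7-a->q11; q7-b->q11; q7-c->q12; q8-a->q12; q8-b->q12; q8-c->q13; q9-a->q13; q9-b->q13; q9-c->q13; q10-a->q0; q10-b->q0; q10-c->q14; q11-a->q14; q11-b->q14; q11-c->q15; q12-a->q15; q12-b->q15; q12-c->q16; q13-a->q16; q13-b->q16; q13-c->q16; q14-a->q2; q14-b->q2; q14-c->q17; q15-a->q17; q15-b->q17; q15-c->q18; q16-a->q18; q16-b->q18; q16-c->q18; q17-a->q5; q17-b->q5; q17-c->q19; q18-a->q19; q18-b->q19; q18-c->q19; q19-a->q9; q19-b->q9; q19-c->q9

Handle the two conditions separately and then intersect. One (5 states) tracks the input length modulo 5; the other (4 states) tracks the count of `c`s, saturating at 3. Each combined state is a pair, one component from each; accept when both components accept.
With 20 states:
          a    b    c  
>  q0     q1   q1   q2 
 * q1     q3   q3   q4 
 * q2     q4   q4   q5 
   q3     q6   q6   q7 
   q4     q7   q7   q8 
   q5     q8   q8   q9 
   q6    q10  q10  q11 
   q7    q11  q11  q12 
   q8    q12  q12  q13 
   q9    q13  q13  q13 
   q10    q0   q0  q14 
   q11   q14  q14  q15 
   q12   q15  q15  q16 
   q13   q16  q16  q16 
   q14    q2   q2  q17 
   q15   q17  q17  q18 
   q16   q18  q18  q18 
 * q17    q5   q5  q19 
   q18   q19  q19  q19 
   q19    q9   q9   q9 
(> = start, * = accepting)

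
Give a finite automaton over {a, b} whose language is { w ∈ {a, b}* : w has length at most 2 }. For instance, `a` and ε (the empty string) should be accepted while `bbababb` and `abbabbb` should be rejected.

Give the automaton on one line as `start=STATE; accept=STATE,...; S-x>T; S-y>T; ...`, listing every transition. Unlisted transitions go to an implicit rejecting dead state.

We only need to distinguish lengths 0, 1, …, 2, and '>2'. Chain q0 → q1 → q2 → q3 on every symbol, with q3 looping. Accepting states: {q0, q1, q2}.
A 4-state machine:
        a   b  
>* q0   q1  q1 
 * q1   q2  q2 
 * q2   q3  q3 
   q3   q3  q3 
(> = start, * = accepting)

start=q0; accept=q0,q1,q2; q0-a>q1; q0-b>q1; q1-a>q2; q1-b>q2; q2-a>q3; q2-b>q3; q3-a>q3; q3-b>q3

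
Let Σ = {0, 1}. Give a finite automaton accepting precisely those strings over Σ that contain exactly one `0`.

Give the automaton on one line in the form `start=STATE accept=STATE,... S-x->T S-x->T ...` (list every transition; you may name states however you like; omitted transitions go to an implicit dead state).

Count `0`s, saturating at 2: state S0 means no `0` yet, S1 means one `0` seen, S2 means more than one. Each `0` increments (capped at S2); other symbols loop. Accept from {S1}.
With 3 states:
        0   1  
>  S0   S1  S0 
 * S1   S2  S1 
   S2   S2  S2 
(> = start, * = accepting)

start=S0 accept=S1 S0-0->S1 S0-1->S0 S1-0->S2 S1-1->S1 S2-0->S2 S2-1->S2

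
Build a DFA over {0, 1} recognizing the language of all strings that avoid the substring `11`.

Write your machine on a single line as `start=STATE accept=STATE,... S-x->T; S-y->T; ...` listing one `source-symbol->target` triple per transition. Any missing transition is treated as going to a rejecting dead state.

This is the complement of 'contains `11`'. Use the same substring-matching states — q0 through q2 holding how much of `11` has just been matched — but flip the accepting set: everything except the trap q2 accepts.
3 states suffice.
        0   1  
>* q0   q0  q1 
 * q1   q0  q2 
   q2   q2  q2 
(> = start, * = accepting)

start=q0; accept=q0,q1; q0-0->q0; q0-1->q1; q1-0->q0; q1-1->q2; q2-0->q2; q2-1->q2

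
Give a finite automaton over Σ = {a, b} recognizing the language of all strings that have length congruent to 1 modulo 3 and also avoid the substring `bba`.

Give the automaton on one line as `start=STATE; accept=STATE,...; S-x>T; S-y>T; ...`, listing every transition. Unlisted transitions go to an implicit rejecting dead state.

start=q0; accept=q1,q2,q9; q0-a>q1; q0-b>q2; q1-a>q3; q1-b>q4; q2-a>q3; q2-b>q5; q3-a>q0; q3-b>q6; q4-a>q0; q4-b>q7; q5-a>q8; q5-b>q7; q6-a>q1; q6-b>q9; q7-a>q10; q7-b>q9; q8-a>q10; q8-b>q10; q9-a>q11; q9-b>q5; q10-a>q11; q10-b>q11; q11-a>q8; q11-b>q8

Handle the two conditions separately and then intersect. The first has 3 states tracking the input length modulo 3; the second has 4 states tracking partial matches of the forbidden pattern `bba`. A product state is a pair (one from each), accepting exactly when both do.
12 states suffice.
          a    b  
>  q0     q1   q2 
 * q1     q3   q4 
 * q2     q3   q5 
   q3     q0   q6 
   q4     q0   q7 
   q5     q8   q7 
   q6     q1   q9 
   q7    q10   q9 
   q8    q10  q10 
 * q9    q11   q5 
   q10   q11  q11 
   q11    q8   q8 
(> = start, * = accepting)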